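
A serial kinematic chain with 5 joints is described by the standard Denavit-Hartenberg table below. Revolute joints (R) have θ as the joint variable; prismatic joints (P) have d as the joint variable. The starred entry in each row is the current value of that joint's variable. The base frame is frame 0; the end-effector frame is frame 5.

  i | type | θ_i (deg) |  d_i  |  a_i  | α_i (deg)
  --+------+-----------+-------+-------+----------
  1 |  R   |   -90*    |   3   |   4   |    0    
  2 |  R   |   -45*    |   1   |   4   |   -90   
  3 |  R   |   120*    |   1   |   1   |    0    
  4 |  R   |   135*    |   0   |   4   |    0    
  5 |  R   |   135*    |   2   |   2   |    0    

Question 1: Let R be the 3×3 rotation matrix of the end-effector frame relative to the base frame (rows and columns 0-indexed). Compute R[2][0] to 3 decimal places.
-0.500

End-effector x-axis (col 0 of R) = (-0.6124,-0.6124,-0.5000)
R[2][0] = -0.5000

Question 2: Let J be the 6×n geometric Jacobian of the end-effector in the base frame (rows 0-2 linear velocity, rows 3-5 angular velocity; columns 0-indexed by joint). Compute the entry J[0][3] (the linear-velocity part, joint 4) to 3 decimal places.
axis z_3 = (0.7071,-0.7071,0.0000); lever o_n−o_3 = (0.9215,-1.9069,2.8637)
cross product → J_v[:, 3] = (-2.0249,-2.0249,-0.6968)
J_ω[:, 3] = z_3
entry J[0][3] = -2.0249

-2.025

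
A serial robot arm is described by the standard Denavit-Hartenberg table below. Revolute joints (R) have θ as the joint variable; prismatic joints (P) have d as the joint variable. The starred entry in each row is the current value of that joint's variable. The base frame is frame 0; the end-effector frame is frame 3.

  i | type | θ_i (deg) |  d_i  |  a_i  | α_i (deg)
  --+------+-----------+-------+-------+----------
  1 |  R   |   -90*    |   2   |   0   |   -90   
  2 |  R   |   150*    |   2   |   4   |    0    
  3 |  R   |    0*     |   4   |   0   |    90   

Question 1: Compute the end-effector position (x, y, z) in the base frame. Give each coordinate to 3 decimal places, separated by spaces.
after link 1: o_1 = (0.0000, 0.0000, 2.0000)
after link 2: o_2 = (2.0000, 3.4641, 0.0000)
after link 3: o_3 = (6.0000, 3.4641, 0.0000)

6.000 3.464 0.000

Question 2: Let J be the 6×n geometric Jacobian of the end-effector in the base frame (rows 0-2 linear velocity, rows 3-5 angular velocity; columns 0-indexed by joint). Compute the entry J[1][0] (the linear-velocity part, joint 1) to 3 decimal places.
6.000

axis z_0 = ẑ; lever o_n−o_0 = (6.0000,3.4641,0.0000)
cross product → J_v[:, 0] = (-3.4641,6.0000,0.0000)
J_ω[:, 0] = z_0
entry J[1][0] = 6.0000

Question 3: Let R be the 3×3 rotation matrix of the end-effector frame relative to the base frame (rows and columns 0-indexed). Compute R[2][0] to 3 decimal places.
-0.500

End-effector x-axis (col 0 of R) = (-0.0000,0.8660,-0.5000)
R[2][0] = -0.5000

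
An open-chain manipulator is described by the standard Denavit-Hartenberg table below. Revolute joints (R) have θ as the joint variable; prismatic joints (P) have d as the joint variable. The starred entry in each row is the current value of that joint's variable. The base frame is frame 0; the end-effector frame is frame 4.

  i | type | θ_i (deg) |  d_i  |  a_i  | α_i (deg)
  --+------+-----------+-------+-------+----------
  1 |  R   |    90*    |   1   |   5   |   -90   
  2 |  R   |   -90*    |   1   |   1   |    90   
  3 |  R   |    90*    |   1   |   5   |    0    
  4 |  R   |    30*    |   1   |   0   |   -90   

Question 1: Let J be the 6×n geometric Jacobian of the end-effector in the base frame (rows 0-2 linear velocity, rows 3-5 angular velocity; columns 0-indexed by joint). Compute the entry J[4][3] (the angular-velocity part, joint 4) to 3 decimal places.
axis z_3 = (-0.0000,-1.0000,0.0000); lever o_n−o_3 = (0.0000,-1.0000,0.0000)
cross product → J_v[:, 3] = (0.0000,0.0000,0.0000)
J_ω[:, 3] = z_3
entry J[4][3] = -1.0000

-1.000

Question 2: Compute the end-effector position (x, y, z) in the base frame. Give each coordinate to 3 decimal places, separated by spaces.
-6.000 3.000 2.000

after link 1: o_1 = (0.0000, 5.0000, 1.0000)
after link 2: o_2 = (-1.0000, 5.0000, 2.0000)
after link 3: o_3 = (-6.0000, 4.0000, 2.0000)
after link 4: o_4 = (-6.0000, 3.0000, 2.0000)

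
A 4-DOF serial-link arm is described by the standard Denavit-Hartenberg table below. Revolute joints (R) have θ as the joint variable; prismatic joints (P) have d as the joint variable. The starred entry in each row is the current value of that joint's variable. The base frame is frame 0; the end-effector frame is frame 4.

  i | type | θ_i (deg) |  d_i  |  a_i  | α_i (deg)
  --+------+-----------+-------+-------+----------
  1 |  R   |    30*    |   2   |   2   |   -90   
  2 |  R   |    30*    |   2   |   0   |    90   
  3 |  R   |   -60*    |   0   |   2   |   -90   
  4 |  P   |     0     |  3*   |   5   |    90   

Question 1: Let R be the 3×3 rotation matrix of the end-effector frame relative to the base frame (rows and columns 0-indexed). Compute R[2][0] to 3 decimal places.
-0.250

End-effector x-axis (col 0 of R) = (0.8080,-0.5335,-0.2500)
R[2][0] = -0.2500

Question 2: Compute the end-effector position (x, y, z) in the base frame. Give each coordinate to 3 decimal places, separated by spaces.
7.587 1.422 -1.049

after link 1: o_1 = (1.7321, 1.0000, 2.0000)
after link 2: o_2 = (0.7321, 2.7321, 2.0000)
after link 3: o_3 = (2.3481, 1.6651, 1.5000)
after link 4: o_4 = (7.5867, 1.4216, -1.0490)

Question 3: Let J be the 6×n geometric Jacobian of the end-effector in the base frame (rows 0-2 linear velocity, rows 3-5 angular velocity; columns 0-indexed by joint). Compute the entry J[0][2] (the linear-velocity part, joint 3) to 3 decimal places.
axis z_2 = (0.4330,0.2500,0.8660); lever o_n−o_2 = (6.8546,-1.3104,-3.0490)
cross product → J_v[:, 2] = (0.3726,7.2566,-2.2811)
J_ω[:, 2] = z_2
entry J[0][2] = 0.3726

0.373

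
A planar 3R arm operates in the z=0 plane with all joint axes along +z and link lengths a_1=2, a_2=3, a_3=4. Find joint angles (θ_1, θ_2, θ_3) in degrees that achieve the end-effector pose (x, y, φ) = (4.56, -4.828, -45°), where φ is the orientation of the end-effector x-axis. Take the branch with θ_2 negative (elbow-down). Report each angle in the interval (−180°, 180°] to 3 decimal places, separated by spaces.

wrist centre = target − a_3·(cos φ, sin φ) = (1.7316, -1.9996)
cos θ_2 = (6.9966−2²−3²)/(2·2·3) = -0.5003; θ_2 = -120.0185° (elbow-down)
β = atan2(-1.9996,1.7316) = -49.1084°; ψ = atan2(-2.5976,0.4992) = -79.1225°
θ_1 = β − ψ = 30.0141°
θ_3 = φ − θ_1 − θ_2 = 45.0044° (wrapped to (-180°,180°])

30.014 -120.019 45.004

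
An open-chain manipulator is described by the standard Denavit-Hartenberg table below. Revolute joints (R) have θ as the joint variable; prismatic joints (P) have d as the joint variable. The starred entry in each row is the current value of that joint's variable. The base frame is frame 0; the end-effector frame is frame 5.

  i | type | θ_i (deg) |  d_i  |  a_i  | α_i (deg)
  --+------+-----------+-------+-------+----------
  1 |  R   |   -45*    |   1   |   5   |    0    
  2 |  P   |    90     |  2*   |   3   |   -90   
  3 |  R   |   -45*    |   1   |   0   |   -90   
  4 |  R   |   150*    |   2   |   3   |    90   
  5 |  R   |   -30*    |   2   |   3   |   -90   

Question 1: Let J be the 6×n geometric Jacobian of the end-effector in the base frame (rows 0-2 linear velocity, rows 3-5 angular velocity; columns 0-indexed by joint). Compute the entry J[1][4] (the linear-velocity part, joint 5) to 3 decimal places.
0.119

axis z_4 = (0.8624,-0.3624,0.3536); lever o_n−o_4 = (0.7683,-3.5183,0.1768)
cross product → J_v[:, 4] = (1.1798,0.1192,-2.7557)
J_ω[:, 4] = z_4
entry J[1][4] = 0.1192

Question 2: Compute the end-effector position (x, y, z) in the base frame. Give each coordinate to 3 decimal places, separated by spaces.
6.480 -5.585 -0.075

after link 1: o_1 = (3.5355, -3.5355, 1.0000)
after link 2: o_2 = (5.6569, -1.4142, 3.0000)
after link 3: o_3 = (4.9497, -0.7071, 3.0000)
after link 4: o_4 = (5.7114, -2.0668, -0.2513)
after link 5: o_5 = (6.4797, -5.5851, -0.0746)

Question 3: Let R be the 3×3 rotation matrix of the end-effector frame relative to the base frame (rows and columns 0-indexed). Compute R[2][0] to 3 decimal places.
-0.177

End-effector x-axis (col 0 of R) = (-0.3188,-0.9312,-0.1768)
R[2][0] = -0.1768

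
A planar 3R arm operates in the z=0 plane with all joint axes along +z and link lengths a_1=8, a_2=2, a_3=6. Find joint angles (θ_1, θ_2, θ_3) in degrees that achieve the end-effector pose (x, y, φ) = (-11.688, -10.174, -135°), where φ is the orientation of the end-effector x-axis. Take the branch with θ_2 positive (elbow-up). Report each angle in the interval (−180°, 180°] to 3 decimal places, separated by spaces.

-150.006 45.033 -30.027

wrist centre = target − a_3·(cos φ, sin φ) = (-7.4454, -5.9314)
cos θ_2 = (90.6144−8²−2²)/(2·8·2) = 0.7067; θ_2 = 45.0330° (elbow-up)
β = atan2(-5.9314,-7.4454) = -141.4574°; ψ = atan2(1.4150,9.4134) = 8.5487°
θ_1 = β − ψ = -150.0061°
θ_3 = φ − θ_1 − θ_2 = -30.0269° (wrapped to (-180°,180°])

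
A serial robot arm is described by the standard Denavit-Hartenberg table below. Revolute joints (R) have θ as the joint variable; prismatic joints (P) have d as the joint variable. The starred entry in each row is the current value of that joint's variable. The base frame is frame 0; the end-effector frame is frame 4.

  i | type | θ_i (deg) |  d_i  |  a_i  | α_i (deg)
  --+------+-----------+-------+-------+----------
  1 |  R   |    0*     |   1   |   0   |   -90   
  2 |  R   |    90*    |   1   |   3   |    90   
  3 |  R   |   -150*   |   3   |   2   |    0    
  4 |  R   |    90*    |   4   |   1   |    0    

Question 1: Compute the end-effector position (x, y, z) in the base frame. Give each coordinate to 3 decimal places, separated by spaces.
after link 1: o_1 = (0.0000, 0.0000, 1.0000)
after link 2: o_2 = (0.0000, 1.0000, -2.0000)
after link 3: o_3 = (3.0000, 0.0000, -0.2679)
after link 4: o_4 = (7.0000, -0.8660, -0.7679)

7.000 -0.866 -0.768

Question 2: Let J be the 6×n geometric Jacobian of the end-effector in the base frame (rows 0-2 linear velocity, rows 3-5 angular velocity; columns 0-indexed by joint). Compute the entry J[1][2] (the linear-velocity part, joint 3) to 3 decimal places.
-1.232

axis z_2 = (1.0000,0.0000,0.0000); lever o_n−o_2 = (7.0000,-1.8660,1.2321)
cross product → J_v[:, 2] = (0.0000,-1.2321,-1.8660)
J_ω[:, 2] = z_2
entry J[1][2] = -1.2321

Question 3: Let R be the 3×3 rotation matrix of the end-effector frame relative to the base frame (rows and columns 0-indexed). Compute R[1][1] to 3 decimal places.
End-effector y-axis (col 1 of R) = (0.0000,0.5000,-0.8660)
R[1][1] = 0.5000

0.500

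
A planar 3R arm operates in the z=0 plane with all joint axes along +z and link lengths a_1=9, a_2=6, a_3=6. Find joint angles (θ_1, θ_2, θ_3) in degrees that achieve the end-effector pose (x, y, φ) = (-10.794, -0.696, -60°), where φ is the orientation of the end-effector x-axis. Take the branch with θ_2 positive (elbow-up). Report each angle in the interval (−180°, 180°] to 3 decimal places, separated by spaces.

wrist centre = target − a_3·(cos φ, sin φ) = (-13.7940, 4.5002)
cos θ_2 = (210.5258−9²−6²)/(2·9·6) = 0.8660; θ_2 = 30.0052° (elbow-up)
β = atan2(4.5002,-13.7940) = 161.9316°; ψ = atan2(3.0005,14.1959) = 11.9345°
θ_1 = β − ψ = 149.9971°
θ_3 = φ − θ_1 − θ_2 = 119.9977° (wrapped to (-180°,180°])

149.997 30.005 119.998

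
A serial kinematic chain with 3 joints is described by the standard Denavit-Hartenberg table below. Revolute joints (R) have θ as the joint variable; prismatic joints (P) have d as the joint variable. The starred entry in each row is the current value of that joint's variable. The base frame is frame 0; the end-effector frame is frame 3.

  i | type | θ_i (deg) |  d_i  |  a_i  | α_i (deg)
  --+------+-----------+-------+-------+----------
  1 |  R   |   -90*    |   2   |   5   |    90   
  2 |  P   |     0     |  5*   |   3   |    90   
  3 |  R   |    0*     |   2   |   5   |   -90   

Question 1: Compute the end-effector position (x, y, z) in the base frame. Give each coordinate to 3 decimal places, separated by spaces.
after link 1: o_1 = (0.0000, -5.0000, 2.0000)
after link 2: o_2 = (-5.0000, -8.0000, 2.0000)
after link 3: o_3 = (-5.0000, -13.0000, 0.0000)

-5.000 -13.000 0.000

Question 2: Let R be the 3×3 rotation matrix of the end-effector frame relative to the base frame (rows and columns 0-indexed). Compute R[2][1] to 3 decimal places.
1.000

End-effector y-axis (col 1 of R) = (0.0000,0.0000,1.0000)
R[2][1] = 1.0000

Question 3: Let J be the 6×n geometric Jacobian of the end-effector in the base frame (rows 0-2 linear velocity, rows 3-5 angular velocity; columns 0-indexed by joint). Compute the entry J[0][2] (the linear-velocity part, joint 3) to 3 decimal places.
axis z_2 = (-0.0000,-0.0000,-1.0000); lever o_n−o_2 = (0.0000,-5.0000,-2.0000)
cross product → J_v[:, 2] = (-5.0000,-0.0000,0.0000)
J_ω[:, 2] = z_2
entry J[0][2] = -5.0000

-5.000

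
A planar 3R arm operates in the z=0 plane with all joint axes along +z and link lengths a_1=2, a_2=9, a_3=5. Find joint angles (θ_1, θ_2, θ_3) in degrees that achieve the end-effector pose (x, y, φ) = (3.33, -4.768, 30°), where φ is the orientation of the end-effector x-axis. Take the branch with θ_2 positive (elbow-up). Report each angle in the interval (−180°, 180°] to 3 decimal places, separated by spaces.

120.003 149.997 120.000

wrist centre = target − a_3·(cos φ, sin φ) = (-1.0001, -7.2680)
cos θ_2 = (53.8241−2²−9²)/(2·2·9) = -0.8660; θ_2 = 149.9968° (elbow-up)
β = atan2(-7.2680,-1.0001) = -97.8351°; ψ = atan2(4.5004,-5.7940) = 142.1620°
θ_1 = β − ψ = -239.9971°
θ_3 = φ − θ_1 − θ_2 = 120.0002° (wrapped to (-180°,180°])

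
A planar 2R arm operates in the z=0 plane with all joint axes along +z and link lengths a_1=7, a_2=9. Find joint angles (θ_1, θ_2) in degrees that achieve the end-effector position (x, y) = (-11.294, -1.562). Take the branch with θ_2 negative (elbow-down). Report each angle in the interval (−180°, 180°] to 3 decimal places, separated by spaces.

-119.999 -90.003

cos θ_2 = (129.9943−7²−9²)/(2·7·9) = -0.0000; θ_2 = -90.0026° (elbow-down)
β = atan2(-1.5620,-11.2940) = -172.1257°; ψ = atan2(-9.0000,6.9996) = -52.1266°
θ_1 = β − ψ = -119.9991°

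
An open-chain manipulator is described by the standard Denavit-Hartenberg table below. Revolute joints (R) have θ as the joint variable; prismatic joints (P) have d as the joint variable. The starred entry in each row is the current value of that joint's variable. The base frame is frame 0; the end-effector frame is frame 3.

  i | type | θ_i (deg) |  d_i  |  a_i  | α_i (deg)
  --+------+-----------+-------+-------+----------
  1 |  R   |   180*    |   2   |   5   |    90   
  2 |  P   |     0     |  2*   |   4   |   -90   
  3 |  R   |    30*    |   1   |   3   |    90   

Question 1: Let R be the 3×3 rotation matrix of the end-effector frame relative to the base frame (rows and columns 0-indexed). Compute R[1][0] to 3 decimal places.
End-effector x-axis (col 0 of R) = (-0.8660,-0.5000,0.0000)
R[1][0] = -0.5000

-0.500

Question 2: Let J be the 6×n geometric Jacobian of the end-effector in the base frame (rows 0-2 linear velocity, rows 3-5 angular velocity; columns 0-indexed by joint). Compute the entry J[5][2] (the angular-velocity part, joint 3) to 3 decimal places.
axis z_2 = (0.0000,0.0000,1.0000); lever o_n−o_2 = (-2.5981,-1.5000,1.0000)
cross product → J_v[:, 2] = (1.5000,-2.5981,0.0000)
J_ω[:, 2] = z_2
entry J[5][2] = 1.0000

1.000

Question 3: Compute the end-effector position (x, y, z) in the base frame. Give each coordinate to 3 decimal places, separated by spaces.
-11.598 0.500 3.000

after link 1: o_1 = (-5.0000, 0.0000, 2.0000)
after link 2: o_2 = (-9.0000, 2.0000, 2.0000)
after link 3: o_3 = (-11.5981, 0.5000, 3.0000)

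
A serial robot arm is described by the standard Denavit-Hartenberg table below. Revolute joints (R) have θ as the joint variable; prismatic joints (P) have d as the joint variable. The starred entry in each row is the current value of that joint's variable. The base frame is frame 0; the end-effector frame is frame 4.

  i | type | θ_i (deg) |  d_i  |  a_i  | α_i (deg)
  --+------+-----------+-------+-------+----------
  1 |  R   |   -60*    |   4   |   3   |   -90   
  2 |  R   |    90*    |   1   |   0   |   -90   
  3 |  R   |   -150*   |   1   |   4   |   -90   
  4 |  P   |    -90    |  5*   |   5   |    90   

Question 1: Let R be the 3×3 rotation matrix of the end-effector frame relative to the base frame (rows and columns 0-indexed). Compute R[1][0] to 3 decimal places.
0.866

End-effector x-axis (col 0 of R) = (-0.5000,0.8660,0.0000)
R[1][0] = 0.8660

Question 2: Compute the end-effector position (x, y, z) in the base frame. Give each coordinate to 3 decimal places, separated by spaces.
after link 1: o_1 = (1.5000, -2.5981, 4.0000)
after link 2: o_2 = (2.3660, -2.0981, 4.0000)
after link 3: o_3 = (3.5981, -0.2321, 7.4641)
after link 4: o_4 = (4.8481, 6.2631, 4.9641)

4.848 6.263 4.964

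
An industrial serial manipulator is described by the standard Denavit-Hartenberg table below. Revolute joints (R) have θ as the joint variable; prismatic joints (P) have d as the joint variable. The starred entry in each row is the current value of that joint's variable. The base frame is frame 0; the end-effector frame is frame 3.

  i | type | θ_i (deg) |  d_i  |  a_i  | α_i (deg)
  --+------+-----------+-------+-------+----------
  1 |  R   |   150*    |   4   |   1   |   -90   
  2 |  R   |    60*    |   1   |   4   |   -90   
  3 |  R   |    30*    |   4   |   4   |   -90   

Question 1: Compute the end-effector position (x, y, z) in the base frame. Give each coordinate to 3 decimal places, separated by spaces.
after link 1: o_1 = (-0.8660, 0.5000, 4.0000)
after link 2: o_2 = (-3.0981, 0.6340, 0.5359)
after link 3: o_3 = (-0.5981, 1.5000, -4.4641)

-0.598 1.500 -4.464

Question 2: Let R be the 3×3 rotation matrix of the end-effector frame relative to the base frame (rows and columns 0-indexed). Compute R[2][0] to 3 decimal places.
-0.750

End-effector x-axis (col 0 of R) = (-0.1250,0.6495,-0.7500)
R[2][0] = -0.7500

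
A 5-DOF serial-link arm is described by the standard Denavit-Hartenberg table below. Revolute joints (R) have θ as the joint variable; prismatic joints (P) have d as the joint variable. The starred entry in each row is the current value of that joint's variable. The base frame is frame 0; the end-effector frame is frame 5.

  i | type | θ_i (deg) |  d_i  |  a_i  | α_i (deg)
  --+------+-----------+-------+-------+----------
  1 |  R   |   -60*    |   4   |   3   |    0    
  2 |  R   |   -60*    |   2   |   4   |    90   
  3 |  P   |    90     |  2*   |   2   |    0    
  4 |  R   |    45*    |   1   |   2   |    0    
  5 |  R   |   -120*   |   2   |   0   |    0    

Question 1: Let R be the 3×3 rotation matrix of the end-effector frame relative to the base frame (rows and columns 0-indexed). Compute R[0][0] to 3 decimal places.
End-effector x-axis (col 0 of R) = (-0.4830,-0.8365,0.2588)
R[0][0] = -0.4830

-0.483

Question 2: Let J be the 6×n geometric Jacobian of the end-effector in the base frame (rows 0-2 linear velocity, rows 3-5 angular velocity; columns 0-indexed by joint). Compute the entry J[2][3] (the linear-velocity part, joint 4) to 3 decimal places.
-1.414

axis z_3 = (-0.8660,0.5000,0.0000); lever o_n−o_3 = (-1.8910,2.7247,1.4142)
cross product → J_v[:, 3] = (0.7071,1.2247,-1.4142)
J_ω[:, 3] = z_3
entry J[2][3] = -1.4142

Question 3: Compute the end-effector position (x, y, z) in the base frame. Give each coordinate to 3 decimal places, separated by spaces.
-4.123 -2.337 9.414

after link 1: o_1 = (1.5000, -2.5981, 4.0000)
after link 2: o_2 = (-0.5000, -6.0622, 6.0000)
after link 3: o_3 = (-2.2321, -5.0622, 8.0000)
after link 4: o_4 = (-2.3910, -3.3374, 9.4142)
after link 5: o_5 = (-4.1230, -2.3374, 9.4142)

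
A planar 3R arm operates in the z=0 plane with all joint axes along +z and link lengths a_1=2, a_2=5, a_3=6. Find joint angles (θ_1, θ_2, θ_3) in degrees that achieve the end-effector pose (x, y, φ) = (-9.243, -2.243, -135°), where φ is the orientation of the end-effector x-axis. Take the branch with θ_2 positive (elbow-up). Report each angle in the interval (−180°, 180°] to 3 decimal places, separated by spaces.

wrist centre = target − a_3·(cos φ, sin φ) = (-5.0004, 1.9996)
cos θ_2 = (29.0022−2²−5²)/(2·2·5) = 0.0001; θ_2 = 89.9938° (elbow-up)
β = atan2(1.9996,-5.0004) = 158.2036°; ψ = atan2(5.0000,2.0005) = 68.1933°
θ_1 = β − ψ = 90.0103°
θ_3 = φ − θ_1 − θ_2 = 44.9959° (wrapped to (-180°,180°])

90.010 89.994 44.996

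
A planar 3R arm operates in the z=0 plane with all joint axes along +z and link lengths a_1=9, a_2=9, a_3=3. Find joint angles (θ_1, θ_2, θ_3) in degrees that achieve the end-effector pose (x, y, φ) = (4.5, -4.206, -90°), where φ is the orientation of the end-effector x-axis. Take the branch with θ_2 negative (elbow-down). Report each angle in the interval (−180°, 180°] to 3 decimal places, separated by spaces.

wrist centre = target − a_3·(cos φ, sin φ) = (4.5000, -1.2060)
cos θ_2 = (21.7044−9²−9²)/(2·9·9) = -0.8660; θ_2 = -149.9996° (elbow-down)
β = atan2(-1.2060,4.5000) = -15.0027°; ψ = atan2(-4.5001,1.2058) = -74.9998°
θ_1 = β − ψ = 59.9971°
θ_3 = φ − θ_1 − θ_2 = 0.0025° (wrapped to (-180°,180°])

59.997 -150.000 0.003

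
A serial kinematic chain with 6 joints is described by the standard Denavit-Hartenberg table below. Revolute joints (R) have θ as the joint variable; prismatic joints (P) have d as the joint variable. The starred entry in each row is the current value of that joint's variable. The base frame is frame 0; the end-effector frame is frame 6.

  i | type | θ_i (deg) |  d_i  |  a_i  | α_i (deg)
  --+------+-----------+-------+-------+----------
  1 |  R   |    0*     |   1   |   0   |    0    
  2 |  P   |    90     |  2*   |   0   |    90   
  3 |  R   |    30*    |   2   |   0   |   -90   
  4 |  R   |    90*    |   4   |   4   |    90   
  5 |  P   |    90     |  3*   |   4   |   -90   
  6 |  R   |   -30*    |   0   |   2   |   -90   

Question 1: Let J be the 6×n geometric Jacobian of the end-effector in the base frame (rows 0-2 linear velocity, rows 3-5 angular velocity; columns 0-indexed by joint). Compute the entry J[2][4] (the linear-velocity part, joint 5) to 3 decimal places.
0.500

prismatic axis z_4 = (0.0000,0.8660,0.5000)
J_v[:, 4] = z_4; J_ω[:, 4] = (0,0,0)
entry J[2][4] = 0.5000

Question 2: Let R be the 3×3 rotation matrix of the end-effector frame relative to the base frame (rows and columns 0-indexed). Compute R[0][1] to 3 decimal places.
-1.000

End-effector y-axis (col 1 of R) = (-1.0000,0.0000,-0.0000)
R[0][1] = -1.0000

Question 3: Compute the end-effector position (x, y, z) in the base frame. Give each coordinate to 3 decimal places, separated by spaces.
after link 1: o_1 = (0.0000, 0.0000, 1.0000)
after link 2: o_2 = (0.0000, 0.0000, 3.0000)
after link 3: o_3 = (2.0000, -0.0000, 3.0000)
after link 4: o_4 = (-2.0000, -2.0000, 6.4641)
after link 5: o_5 = (-2.0000, -1.4019, 11.4282)
after link 6: o_6 = (-2.0000, -1.4019, 13.4282)

-2.000 -1.402 13.428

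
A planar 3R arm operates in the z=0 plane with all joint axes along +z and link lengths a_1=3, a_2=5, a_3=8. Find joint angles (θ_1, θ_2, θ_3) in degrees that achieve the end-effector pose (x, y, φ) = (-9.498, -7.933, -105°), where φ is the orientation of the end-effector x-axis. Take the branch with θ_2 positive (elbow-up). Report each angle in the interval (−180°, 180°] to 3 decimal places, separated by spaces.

153.167 45.011 56.823

wrist centre = target − a_3·(cos φ, sin φ) = (-7.4274, -0.2056)
cos θ_2 = (55.2092−3²−5²)/(2·3·5) = 0.7070; θ_2 = 45.0107° (elbow-up)
β = atan2(-0.2056,-7.4274) = -178.4144°; ψ = atan2(3.5362,6.5349) = 28.4190°
θ_1 = β − ψ = -206.8334°
θ_3 = φ − θ_1 − θ_2 = 56.8228° (wrapped to (-180°,180°])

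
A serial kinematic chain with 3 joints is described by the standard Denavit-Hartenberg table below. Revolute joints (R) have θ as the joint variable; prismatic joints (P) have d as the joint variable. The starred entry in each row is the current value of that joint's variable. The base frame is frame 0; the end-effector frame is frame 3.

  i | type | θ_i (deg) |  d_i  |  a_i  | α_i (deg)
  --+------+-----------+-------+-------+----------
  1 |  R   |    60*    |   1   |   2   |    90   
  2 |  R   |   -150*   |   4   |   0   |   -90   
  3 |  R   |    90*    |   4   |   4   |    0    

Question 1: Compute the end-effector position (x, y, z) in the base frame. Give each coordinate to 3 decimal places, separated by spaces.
after link 1: o_1 = (1.0000, 1.7321, 1.0000)
after link 2: o_2 = (4.4641, -0.2679, 1.0000)
after link 3: o_3 = (2.0000, 3.4641, -2.4641)

2.000 3.464 -2.464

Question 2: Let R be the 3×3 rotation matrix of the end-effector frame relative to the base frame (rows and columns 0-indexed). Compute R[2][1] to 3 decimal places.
End-effector y-axis (col 1 of R) = (0.4330,0.7500,0.5000)
R[2][1] = 0.5000

0.500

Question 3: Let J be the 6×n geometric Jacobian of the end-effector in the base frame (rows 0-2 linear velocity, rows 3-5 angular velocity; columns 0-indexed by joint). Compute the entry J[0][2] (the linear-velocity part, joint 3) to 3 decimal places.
1.732

axis z_2 = (0.2500,0.4330,-0.8660); lever o_n−o_2 = (-2.4641,3.7321,-3.4641)
cross product → J_v[:, 2] = (1.7321,3.0000,2.0000)
J_ω[:, 2] = z_2
entry J[0][2] = 1.7321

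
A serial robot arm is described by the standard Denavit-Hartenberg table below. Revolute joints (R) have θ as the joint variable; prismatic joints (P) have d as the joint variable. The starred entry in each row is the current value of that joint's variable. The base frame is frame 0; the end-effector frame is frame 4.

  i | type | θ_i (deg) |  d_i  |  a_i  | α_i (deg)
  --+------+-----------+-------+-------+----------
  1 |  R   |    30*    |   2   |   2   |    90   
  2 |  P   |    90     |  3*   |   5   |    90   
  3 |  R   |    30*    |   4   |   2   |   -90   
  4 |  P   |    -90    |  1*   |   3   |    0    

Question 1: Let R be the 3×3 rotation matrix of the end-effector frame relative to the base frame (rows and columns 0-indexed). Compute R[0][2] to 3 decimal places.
0.433

End-effector z-axis (col 2 of R) = (0.4330,-0.7500,-0.5000)
R[0][2] = 0.4330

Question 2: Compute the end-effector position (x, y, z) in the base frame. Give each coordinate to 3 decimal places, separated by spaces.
10.227 0.286 8.232

after link 1: o_1 = (1.7321, 1.0000, 2.0000)
after link 2: o_2 = (3.2321, -1.5981, 7.0000)
after link 3: o_3 = (7.1962, -0.4641, 8.7321)
after link 4: o_4 = (10.2272, 0.2859, 8.2321)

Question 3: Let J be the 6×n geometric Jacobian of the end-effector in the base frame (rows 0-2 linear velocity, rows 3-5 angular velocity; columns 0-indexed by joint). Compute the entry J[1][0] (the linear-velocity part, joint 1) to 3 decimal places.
axis z_0 = ẑ; lever o_n−o_0 = (10.2272,0.2859,8.2321)
cross product → J_v[:, 0] = (-0.2859,10.2272,0.0000)
J_ω[:, 0] = z_0
entry J[1][0] = 10.2272

10.227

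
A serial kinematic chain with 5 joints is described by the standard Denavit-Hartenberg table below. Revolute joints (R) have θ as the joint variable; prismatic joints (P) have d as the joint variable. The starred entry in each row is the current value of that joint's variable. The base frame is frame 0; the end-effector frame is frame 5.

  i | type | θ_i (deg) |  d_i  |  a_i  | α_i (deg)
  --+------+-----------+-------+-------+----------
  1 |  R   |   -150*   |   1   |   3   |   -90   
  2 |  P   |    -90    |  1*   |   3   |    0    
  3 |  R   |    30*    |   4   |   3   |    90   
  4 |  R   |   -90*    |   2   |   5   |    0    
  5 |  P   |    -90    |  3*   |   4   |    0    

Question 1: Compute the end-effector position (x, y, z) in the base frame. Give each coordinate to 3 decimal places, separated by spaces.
after link 1: o_1 = (-2.5981, -1.5000, 1.0000)
after link 2: o_2 = (-2.0981, -2.3660, 4.0000)
after link 3: o_3 = (-1.3971, -6.5801, 6.5981)
after link 4: o_4 = (-2.3971, -1.3840, 7.5981)
after link 5: o_5 = (1.5849, 0.9151, 5.6340)

1.585 0.915 5.634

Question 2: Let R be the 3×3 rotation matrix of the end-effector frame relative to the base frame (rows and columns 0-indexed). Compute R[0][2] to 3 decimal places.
0.750

End-effector z-axis (col 2 of R) = (0.7500,0.4330,0.5000)
R[0][2] = 0.7500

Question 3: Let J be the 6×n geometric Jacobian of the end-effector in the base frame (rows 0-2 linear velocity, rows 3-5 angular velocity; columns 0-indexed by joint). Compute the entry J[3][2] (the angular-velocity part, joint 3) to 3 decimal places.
axis z_2 = (0.5000,-0.8660,0.0000); lever o_n−o_2 = (3.6830,3.2811,1.6340)
cross product → J_v[:, 2] = (-1.4151,-0.8170,4.8301)
J_ω[:, 2] = z_2
entry J[3][2] = 0.5000

0.500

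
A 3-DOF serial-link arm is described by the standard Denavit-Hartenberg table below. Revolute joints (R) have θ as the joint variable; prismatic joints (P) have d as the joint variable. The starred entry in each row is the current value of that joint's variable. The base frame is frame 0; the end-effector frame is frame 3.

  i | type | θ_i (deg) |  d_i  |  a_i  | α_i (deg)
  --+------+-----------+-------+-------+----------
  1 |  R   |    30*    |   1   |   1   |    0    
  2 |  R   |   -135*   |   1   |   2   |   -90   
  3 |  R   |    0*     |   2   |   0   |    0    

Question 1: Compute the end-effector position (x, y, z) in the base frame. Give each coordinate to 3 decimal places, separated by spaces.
after link 1: o_1 = (0.8660, 0.5000, 1.0000)
after link 2: o_2 = (0.3484, -1.4319, 2.0000)
after link 3: o_3 = (2.2802, -1.9495, 2.0000)

2.280 -1.949 2.000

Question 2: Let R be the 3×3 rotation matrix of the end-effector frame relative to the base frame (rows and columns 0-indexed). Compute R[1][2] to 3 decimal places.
-0.259

End-effector z-axis (col 2 of R) = (0.9659,-0.2588,0.0000)
R[1][2] = -0.2588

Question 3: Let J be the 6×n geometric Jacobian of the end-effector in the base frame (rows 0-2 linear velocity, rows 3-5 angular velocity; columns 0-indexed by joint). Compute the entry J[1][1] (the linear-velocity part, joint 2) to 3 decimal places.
1.414

axis z_1 = (0.0000,0.0000,1.0000); lever o_n−o_1 = (1.4142,-2.4495,1.0000)
cross product → J_v[:, 1] = (2.4495,1.4142,-0.0000)
J_ω[:, 1] = z_1
entry J[1][1] = 1.4142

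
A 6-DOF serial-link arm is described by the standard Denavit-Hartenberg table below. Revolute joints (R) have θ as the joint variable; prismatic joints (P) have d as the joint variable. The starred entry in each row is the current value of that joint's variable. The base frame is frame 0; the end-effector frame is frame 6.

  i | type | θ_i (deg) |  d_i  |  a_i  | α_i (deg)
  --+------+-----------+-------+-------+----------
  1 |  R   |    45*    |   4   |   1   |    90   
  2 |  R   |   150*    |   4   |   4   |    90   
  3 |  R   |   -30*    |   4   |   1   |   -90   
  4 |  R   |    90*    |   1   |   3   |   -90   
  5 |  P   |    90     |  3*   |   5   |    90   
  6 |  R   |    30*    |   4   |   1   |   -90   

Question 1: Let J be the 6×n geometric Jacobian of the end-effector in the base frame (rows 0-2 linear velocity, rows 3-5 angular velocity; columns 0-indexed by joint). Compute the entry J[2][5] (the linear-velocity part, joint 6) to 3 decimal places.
-0.250

axis z_5 = (-0.3536,-0.3536,-0.8660); lever o_n−o_5 = (-1.2374,-0.5303,-3.8971)
cross product → J_v[:, 5] = (0.9186,-0.3062,-0.2500)
J_ω[:, 5] = z_5
entry J[2][5] = -0.2500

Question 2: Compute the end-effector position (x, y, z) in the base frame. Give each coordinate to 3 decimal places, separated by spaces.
after link 1: o_1 = (0.7071, 0.7071, 4.0000)
after link 2: o_2 = (1.0860, -4.5708, 6.0000)
after link 3: o_3 = (1.6164, -3.3334, 9.8971)
after link 4: o_4 = (0.8619, -5.3126, 7.5490)
after link 5: o_5 = (1.9826, -0.1895, 5.0000)
after link 6: o_6 = (0.7452, -0.7198, 1.1029)

0.745 -0.720 1.103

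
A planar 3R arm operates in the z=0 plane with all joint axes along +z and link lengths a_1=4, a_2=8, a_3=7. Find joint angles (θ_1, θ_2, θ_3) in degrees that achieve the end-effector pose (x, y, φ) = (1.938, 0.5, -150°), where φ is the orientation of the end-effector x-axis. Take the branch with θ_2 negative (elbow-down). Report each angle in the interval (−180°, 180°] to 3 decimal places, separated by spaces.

89.997 -89.997 -150.000

wrist centre = target − a_3·(cos φ, sin φ) = (8.0002, 4.0000)
cos θ_2 = (80.0028−4²−8²)/(2·4·8) = 0.0000; θ_2 = -89.9975° (elbow-down)
β = atan2(4.0000,8.0002) = 26.5645°; ψ = atan2(-8.0000,4.0004) = -63.4329°
θ_1 = β − ψ = 89.9975°
θ_3 = φ − θ_1 − θ_2 = -150.0000° (wrapped to (-180°,180°])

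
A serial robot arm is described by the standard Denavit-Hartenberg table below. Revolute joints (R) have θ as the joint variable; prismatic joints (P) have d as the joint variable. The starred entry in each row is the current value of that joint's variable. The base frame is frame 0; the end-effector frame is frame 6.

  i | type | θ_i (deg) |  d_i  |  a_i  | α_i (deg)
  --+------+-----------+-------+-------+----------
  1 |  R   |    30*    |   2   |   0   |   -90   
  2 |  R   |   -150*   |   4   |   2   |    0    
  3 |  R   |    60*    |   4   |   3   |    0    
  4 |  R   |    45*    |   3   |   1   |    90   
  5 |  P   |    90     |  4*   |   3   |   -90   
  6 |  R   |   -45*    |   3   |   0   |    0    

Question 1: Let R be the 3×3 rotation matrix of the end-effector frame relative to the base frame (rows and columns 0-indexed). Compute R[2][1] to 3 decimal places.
End-effector y-axis (col 1 of R) = (0.0795,0.8624,-0.5000)
R[2][1] = -0.5000

-0.500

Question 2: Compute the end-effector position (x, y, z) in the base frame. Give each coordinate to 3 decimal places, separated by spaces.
after link 1: o_1 = (0.0000, 0.0000, 2.0000)
after link 2: o_2 = (-3.5000, 2.5981, 3.0000)
after link 3: o_3 = (-5.5000, 6.0622, 6.0000)
after link 4: o_4 = (-6.3876, 9.0138, 6.7071)
after link 5: o_5 = (-10.3371, 10.1977, 9.5355)
after link 6: o_6 = (-12.1742, 9.1370, 7.4142)

-12.174 9.137 7.414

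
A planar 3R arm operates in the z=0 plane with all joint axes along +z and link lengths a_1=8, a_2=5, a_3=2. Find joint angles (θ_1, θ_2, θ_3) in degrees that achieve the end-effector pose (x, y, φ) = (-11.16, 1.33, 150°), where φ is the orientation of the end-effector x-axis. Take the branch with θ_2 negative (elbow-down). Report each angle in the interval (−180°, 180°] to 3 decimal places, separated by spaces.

wrist centre = target − a_3·(cos φ, sin φ) = (-9.4279, 0.3300)
cos θ_2 = (88.9951−8²−5²)/(2·8·5) = -0.0001; θ_2 = -90.0035° (elbow-down)
β = atan2(0.3300,-9.4279) = 177.9953°; ψ = atan2(-5.0000,7.9997) = -32.0064°
θ_1 = β − ψ = 210.0017°
θ_3 = φ − θ_1 − θ_2 = 30.0018° (wrapped to (-180°,180°])

-149.998 -90.003 30.002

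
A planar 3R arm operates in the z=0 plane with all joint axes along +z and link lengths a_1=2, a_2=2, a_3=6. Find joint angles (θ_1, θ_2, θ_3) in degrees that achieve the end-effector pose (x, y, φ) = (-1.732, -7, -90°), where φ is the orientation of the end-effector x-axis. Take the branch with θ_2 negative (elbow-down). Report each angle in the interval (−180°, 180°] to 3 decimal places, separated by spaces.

-89.999 -120.001 120.000

wrist centre = target − a_3·(cos φ, sin φ) = (-1.7320, -1.0000)
cos θ_2 = (3.9998−2²−2²)/(2·2·2) = -0.5000; θ_2 = -120.0015° (elbow-down)
β = atan2(-1.0000,-1.7320) = -149.9993°; ψ = atan2(-1.7320,1.0000) = -60.0007°
θ_1 = β − ψ = -89.9985°
θ_3 = φ − θ_1 − θ_2 = 120.0000° (wrapped to (-180°,180°])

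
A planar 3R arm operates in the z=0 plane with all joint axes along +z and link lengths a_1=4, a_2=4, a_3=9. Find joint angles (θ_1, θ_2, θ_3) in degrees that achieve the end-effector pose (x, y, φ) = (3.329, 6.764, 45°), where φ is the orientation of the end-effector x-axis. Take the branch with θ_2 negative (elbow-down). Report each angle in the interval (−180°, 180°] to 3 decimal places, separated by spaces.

wrist centre = target − a_3·(cos φ, sin φ) = (-3.0350, 0.4000)
cos θ_2 = (9.3710−4²−4²)/(2·4·4) = -0.7072; θ_2 = -135.0040° (elbow-down)
β = atan2(0.4000,-3.0350) = 172.4911°; ψ = atan2(-2.8282,1.1714) = -67.5020°
θ_1 = β − ψ = 239.9931°
θ_3 = φ − θ_1 − θ_2 = -59.9891° (wrapped to (-180°,180°])

-120.007 -135.004 -59.989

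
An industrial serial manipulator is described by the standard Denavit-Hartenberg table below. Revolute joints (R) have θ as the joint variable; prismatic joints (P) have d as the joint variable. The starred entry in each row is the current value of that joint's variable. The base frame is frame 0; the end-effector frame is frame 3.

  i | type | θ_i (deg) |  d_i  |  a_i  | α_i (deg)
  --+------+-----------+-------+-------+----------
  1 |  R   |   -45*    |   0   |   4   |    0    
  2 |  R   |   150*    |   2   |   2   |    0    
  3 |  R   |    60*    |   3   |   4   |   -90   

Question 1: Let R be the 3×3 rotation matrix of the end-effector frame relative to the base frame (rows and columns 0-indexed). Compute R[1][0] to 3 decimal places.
0.259

End-effector x-axis (col 0 of R) = (-0.9659,0.2588,0.0000)
R[1][0] = 0.2588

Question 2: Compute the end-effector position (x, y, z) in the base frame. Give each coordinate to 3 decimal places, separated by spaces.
after link 1: o_1 = (2.8284, -2.8284, 0.0000)
after link 2: o_2 = (2.3108, -0.8966, 2.0000)
after link 3: o_3 = (-1.5529, 0.1387, 5.0000)

-1.553 0.139 5.000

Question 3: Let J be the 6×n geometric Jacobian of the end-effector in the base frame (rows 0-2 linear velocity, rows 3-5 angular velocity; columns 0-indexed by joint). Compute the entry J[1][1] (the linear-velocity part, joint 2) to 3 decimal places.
-4.381

axis z_1 = (0.0000,0.0000,1.0000); lever o_n−o_1 = (-4.3813,2.9671,5.0000)
cross product → J_v[:, 1] = (-2.9671,-4.3813,0.0000)
J_ω[:, 1] = z_1
entry J[1][1] = -4.3813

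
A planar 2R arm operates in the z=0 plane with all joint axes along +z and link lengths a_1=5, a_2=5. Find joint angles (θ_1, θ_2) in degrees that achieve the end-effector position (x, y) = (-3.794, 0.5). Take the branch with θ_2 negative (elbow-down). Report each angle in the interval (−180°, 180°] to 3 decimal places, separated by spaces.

cos θ_2 = (14.6444−5²−5²)/(2·5·5) = -0.7071; θ_2 = -135.0004° (elbow-down)
β = atan2(0.5000,-3.7940) = 172.4924°; ψ = atan2(-3.5355,1.4644) = -67.5002°
θ_1 = β − ψ = 239.9926°

-120.007 -135.000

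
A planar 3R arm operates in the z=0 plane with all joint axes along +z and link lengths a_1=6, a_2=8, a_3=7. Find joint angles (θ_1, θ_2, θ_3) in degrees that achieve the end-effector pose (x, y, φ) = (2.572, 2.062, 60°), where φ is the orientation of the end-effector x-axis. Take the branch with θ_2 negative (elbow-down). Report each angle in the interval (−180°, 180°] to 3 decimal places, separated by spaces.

wrist centre = target − a_3·(cos φ, sin φ) = (-0.9280, -4.0002)
cos θ_2 = (16.8626−6²−8²)/(2·6·8) = -0.8660; θ_2 = -149.9988° (elbow-down)
β = atan2(-4.0002,-0.9280) = -103.0610°; ψ = atan2(-4.0002,-0.9281) = -103.0627°
θ_1 = β − ψ = 0.0017°
θ_3 = φ − θ_1 − θ_2 = -150.0029° (wrapped to (-180°,180°])

0.002 -149.999 -150.003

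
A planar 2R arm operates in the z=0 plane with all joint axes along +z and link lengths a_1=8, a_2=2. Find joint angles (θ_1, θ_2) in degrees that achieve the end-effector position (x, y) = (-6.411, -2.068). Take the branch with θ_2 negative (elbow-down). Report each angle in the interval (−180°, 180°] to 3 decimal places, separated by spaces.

-150.000 -134.987

cos θ_2 = (45.3775−8²−2²)/(2·8·2) = -0.7070; θ_2 = -134.9874° (elbow-down)
β = atan2(-2.0680,-6.4110) = -162.1218°; ψ = atan2(-1.4145,6.5861) = -12.1215°
θ_1 = β − ψ = -150.0003°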